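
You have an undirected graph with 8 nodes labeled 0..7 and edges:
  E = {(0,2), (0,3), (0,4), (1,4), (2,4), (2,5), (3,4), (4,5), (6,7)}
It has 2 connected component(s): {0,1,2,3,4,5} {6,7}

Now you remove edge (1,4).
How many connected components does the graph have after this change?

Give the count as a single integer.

Answer: 3

Derivation:
Initial component count: 2
Remove (1,4): it was a bridge. Count increases: 2 -> 3.
  After removal, components: {0,2,3,4,5} {1} {6,7}
New component count: 3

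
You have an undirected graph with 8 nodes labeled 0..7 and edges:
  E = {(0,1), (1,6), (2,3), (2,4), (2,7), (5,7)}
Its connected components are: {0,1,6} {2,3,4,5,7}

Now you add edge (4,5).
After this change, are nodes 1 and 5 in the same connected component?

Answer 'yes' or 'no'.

Answer: no

Derivation:
Initial components: {0,1,6} {2,3,4,5,7}
Adding edge (4,5): both already in same component {2,3,4,5,7}. No change.
New components: {0,1,6} {2,3,4,5,7}
Are 1 and 5 in the same component? no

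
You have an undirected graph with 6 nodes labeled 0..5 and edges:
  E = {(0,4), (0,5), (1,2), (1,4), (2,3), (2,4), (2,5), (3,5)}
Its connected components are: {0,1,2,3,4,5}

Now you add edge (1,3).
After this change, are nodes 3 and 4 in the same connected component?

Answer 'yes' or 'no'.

Initial components: {0,1,2,3,4,5}
Adding edge (1,3): both already in same component {0,1,2,3,4,5}. No change.
New components: {0,1,2,3,4,5}
Are 3 and 4 in the same component? yes

Answer: yes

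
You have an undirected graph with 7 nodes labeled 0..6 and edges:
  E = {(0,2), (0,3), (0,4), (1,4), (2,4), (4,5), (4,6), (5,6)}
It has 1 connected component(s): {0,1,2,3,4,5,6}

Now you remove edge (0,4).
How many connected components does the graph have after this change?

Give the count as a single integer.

Answer: 1

Derivation:
Initial component count: 1
Remove (0,4): not a bridge. Count unchanged: 1.
  After removal, components: {0,1,2,3,4,5,6}
New component count: 1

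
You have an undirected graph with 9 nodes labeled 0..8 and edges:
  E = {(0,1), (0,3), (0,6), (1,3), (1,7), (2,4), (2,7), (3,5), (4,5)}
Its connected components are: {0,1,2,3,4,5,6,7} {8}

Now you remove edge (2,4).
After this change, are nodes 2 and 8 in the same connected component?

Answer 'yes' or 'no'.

Answer: no

Derivation:
Initial components: {0,1,2,3,4,5,6,7} {8}
Removing edge (2,4): not a bridge — component count unchanged at 2.
New components: {0,1,2,3,4,5,6,7} {8}
Are 2 and 8 in the same component? no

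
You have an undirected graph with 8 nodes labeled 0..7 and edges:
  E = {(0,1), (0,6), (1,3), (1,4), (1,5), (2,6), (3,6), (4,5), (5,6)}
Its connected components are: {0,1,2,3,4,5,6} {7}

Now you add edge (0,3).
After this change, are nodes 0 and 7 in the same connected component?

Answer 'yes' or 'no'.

Initial components: {0,1,2,3,4,5,6} {7}
Adding edge (0,3): both already in same component {0,1,2,3,4,5,6}. No change.
New components: {0,1,2,3,4,5,6} {7}
Are 0 and 7 in the same component? no

Answer: no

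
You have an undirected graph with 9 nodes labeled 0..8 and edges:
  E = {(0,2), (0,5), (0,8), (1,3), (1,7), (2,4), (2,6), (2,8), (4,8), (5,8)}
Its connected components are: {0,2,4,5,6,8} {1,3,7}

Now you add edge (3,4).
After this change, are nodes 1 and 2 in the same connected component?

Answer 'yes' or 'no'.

Answer: yes

Derivation:
Initial components: {0,2,4,5,6,8} {1,3,7}
Adding edge (3,4): merges {1,3,7} and {0,2,4,5,6,8}.
New components: {0,1,2,3,4,5,6,7,8}
Are 1 and 2 in the same component? yes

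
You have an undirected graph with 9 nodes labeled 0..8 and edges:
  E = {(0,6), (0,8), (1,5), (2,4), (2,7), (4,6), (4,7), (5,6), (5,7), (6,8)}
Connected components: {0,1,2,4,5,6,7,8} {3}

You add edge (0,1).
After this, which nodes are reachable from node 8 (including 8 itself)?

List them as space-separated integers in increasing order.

Answer: 0 1 2 4 5 6 7 8

Derivation:
Before: nodes reachable from 8: {0,1,2,4,5,6,7,8}
Adding (0,1): both endpoints already in same component. Reachability from 8 unchanged.
After: nodes reachable from 8: {0,1,2,4,5,6,7,8}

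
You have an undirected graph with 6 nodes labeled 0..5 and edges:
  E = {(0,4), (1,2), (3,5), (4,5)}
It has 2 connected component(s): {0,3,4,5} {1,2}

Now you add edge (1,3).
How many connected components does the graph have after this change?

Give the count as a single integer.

Initial component count: 2
Add (1,3): merges two components. Count decreases: 2 -> 1.
New component count: 1

Answer: 1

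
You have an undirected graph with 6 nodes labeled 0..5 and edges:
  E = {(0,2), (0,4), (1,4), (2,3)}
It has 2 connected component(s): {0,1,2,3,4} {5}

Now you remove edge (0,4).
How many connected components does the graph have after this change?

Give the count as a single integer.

Answer: 3

Derivation:
Initial component count: 2
Remove (0,4): it was a bridge. Count increases: 2 -> 3.
  After removal, components: {0,2,3} {1,4} {5}
New component count: 3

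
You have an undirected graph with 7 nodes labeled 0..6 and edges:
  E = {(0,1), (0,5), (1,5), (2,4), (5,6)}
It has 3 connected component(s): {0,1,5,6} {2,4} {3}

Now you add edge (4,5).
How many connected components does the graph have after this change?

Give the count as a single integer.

Answer: 2

Derivation:
Initial component count: 3
Add (4,5): merges two components. Count decreases: 3 -> 2.
New component count: 2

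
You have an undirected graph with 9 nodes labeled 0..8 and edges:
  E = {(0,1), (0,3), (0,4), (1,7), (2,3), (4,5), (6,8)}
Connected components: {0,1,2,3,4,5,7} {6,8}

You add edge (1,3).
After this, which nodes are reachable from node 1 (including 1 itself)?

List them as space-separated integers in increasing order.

Answer: 0 1 2 3 4 5 7

Derivation:
Before: nodes reachable from 1: {0,1,2,3,4,5,7}
Adding (1,3): both endpoints already in same component. Reachability from 1 unchanged.
After: nodes reachable from 1: {0,1,2,3,4,5,7}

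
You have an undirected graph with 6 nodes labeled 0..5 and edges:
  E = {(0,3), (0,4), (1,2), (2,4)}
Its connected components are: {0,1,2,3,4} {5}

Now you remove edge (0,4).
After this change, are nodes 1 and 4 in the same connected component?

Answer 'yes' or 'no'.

Initial components: {0,1,2,3,4} {5}
Removing edge (0,4): it was a bridge — component count 2 -> 3.
New components: {0,3} {1,2,4} {5}
Are 1 and 4 in the same component? yes

Answer: yes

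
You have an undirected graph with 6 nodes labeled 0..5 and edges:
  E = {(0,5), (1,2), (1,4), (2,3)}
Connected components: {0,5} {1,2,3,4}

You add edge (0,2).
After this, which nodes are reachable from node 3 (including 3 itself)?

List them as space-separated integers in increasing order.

Before: nodes reachable from 3: {1,2,3,4}
Adding (0,2): merges 3's component with another. Reachability grows.
After: nodes reachable from 3: {0,1,2,3,4,5}

Answer: 0 1 2 3 4 5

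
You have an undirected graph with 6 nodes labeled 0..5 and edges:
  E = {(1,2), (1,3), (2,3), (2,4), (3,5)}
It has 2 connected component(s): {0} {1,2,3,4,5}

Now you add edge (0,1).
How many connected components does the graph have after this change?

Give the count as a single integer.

Answer: 1

Derivation:
Initial component count: 2
Add (0,1): merges two components. Count decreases: 2 -> 1.
New component count: 1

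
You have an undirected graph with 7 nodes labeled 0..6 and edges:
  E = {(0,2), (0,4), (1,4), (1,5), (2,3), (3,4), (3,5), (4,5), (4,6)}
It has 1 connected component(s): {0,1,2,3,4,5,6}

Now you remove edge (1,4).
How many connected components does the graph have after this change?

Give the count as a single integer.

Answer: 1

Derivation:
Initial component count: 1
Remove (1,4): not a bridge. Count unchanged: 1.
  After removal, components: {0,1,2,3,4,5,6}
New component count: 1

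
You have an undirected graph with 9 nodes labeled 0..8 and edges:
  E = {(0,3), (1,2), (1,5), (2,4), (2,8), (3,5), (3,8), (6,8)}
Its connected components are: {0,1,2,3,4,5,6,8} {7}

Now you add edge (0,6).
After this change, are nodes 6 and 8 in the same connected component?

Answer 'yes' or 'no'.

Answer: yes

Derivation:
Initial components: {0,1,2,3,4,5,6,8} {7}
Adding edge (0,6): both already in same component {0,1,2,3,4,5,6,8}. No change.
New components: {0,1,2,3,4,5,6,8} {7}
Are 6 and 8 in the same component? yes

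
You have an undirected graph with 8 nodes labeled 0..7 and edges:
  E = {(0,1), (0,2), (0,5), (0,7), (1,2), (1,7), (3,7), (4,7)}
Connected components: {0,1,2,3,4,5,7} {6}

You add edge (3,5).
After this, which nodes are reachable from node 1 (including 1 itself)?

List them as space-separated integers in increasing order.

Before: nodes reachable from 1: {0,1,2,3,4,5,7}
Adding (3,5): both endpoints already in same component. Reachability from 1 unchanged.
After: nodes reachable from 1: {0,1,2,3,4,5,7}

Answer: 0 1 2 3 4 5 7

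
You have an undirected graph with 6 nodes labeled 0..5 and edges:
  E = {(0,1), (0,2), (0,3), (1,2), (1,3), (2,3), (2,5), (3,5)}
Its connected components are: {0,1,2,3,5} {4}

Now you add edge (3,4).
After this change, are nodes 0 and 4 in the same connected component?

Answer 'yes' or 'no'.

Initial components: {0,1,2,3,5} {4}
Adding edge (3,4): merges {0,1,2,3,5} and {4}.
New components: {0,1,2,3,4,5}
Are 0 and 4 in the same component? yes

Answer: yes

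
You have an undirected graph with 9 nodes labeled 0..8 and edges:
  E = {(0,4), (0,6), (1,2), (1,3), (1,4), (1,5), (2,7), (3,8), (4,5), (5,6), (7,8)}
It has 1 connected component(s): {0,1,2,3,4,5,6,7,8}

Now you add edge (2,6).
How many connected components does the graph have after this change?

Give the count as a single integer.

Initial component count: 1
Add (2,6): endpoints already in same component. Count unchanged: 1.
New component count: 1

Answer: 1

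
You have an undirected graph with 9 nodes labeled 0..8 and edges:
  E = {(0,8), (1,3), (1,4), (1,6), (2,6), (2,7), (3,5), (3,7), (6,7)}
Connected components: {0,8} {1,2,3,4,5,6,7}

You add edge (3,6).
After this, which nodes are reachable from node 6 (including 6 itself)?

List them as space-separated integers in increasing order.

Answer: 1 2 3 4 5 6 7

Derivation:
Before: nodes reachable from 6: {1,2,3,4,5,6,7}
Adding (3,6): both endpoints already in same component. Reachability from 6 unchanged.
After: nodes reachable from 6: {1,2,3,4,5,6,7}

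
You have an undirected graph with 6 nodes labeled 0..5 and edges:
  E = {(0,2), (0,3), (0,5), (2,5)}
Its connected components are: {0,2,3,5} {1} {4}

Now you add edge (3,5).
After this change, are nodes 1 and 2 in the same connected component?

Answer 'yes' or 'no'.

Initial components: {0,2,3,5} {1} {4}
Adding edge (3,5): both already in same component {0,2,3,5}. No change.
New components: {0,2,3,5} {1} {4}
Are 1 and 2 in the same component? no

Answer: no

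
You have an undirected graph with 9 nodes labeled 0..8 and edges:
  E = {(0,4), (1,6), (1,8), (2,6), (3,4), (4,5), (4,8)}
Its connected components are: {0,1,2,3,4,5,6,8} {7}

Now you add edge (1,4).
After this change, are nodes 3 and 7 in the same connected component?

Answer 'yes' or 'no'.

Answer: no

Derivation:
Initial components: {0,1,2,3,4,5,6,8} {7}
Adding edge (1,4): both already in same component {0,1,2,3,4,5,6,8}. No change.
New components: {0,1,2,3,4,5,6,8} {7}
Are 3 and 7 in the same component? no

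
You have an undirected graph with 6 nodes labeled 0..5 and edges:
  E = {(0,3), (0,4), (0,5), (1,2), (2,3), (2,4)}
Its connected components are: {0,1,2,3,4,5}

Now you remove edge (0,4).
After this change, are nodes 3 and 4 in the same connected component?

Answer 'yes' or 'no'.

Answer: yes

Derivation:
Initial components: {0,1,2,3,4,5}
Removing edge (0,4): not a bridge — component count unchanged at 1.
New components: {0,1,2,3,4,5}
Are 3 and 4 in the same component? yes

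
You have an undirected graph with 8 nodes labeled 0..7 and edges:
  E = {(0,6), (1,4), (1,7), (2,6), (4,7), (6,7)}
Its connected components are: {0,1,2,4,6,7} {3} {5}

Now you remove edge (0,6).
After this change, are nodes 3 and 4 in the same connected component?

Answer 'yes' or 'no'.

Initial components: {0,1,2,4,6,7} {3} {5}
Removing edge (0,6): it was a bridge — component count 3 -> 4.
New components: {0} {1,2,4,6,7} {3} {5}
Are 3 and 4 in the same component? no

Answer: no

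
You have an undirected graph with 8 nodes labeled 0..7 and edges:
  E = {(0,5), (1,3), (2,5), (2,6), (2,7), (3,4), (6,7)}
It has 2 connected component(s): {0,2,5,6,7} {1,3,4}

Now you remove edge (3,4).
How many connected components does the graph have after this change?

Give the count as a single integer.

Answer: 3

Derivation:
Initial component count: 2
Remove (3,4): it was a bridge. Count increases: 2 -> 3.
  After removal, components: {0,2,5,6,7} {1,3} {4}
New component count: 3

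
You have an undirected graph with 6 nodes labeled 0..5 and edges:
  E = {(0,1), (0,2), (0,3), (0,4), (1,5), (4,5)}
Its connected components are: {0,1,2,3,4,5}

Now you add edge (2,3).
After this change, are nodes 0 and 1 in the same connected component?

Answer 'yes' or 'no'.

Initial components: {0,1,2,3,4,5}
Adding edge (2,3): both already in same component {0,1,2,3,4,5}. No change.
New components: {0,1,2,3,4,5}
Are 0 and 1 in the same component? yes

Answer: yes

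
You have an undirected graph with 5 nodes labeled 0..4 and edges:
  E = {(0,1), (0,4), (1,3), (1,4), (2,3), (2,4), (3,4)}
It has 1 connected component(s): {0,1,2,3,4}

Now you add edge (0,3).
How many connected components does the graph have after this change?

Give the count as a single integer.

Answer: 1

Derivation:
Initial component count: 1
Add (0,3): endpoints already in same component. Count unchanged: 1.
New component count: 1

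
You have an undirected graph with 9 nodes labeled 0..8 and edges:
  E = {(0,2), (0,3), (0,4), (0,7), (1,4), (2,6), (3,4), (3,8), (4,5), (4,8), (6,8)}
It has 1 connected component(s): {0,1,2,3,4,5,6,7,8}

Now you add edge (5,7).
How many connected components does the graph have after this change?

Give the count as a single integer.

Answer: 1

Derivation:
Initial component count: 1
Add (5,7): endpoints already in same component. Count unchanged: 1.
New component count: 1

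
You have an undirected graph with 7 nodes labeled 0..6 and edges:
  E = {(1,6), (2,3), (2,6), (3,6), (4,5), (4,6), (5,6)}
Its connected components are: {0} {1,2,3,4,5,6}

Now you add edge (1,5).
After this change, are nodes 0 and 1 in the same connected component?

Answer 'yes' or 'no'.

Answer: no

Derivation:
Initial components: {0} {1,2,3,4,5,6}
Adding edge (1,5): both already in same component {1,2,3,4,5,6}. No change.
New components: {0} {1,2,3,4,5,6}
Are 0 and 1 in the same component? no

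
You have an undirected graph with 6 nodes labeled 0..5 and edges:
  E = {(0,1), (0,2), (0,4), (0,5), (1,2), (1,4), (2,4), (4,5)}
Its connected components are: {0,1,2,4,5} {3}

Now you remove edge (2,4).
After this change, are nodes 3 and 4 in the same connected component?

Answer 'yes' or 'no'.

Answer: no

Derivation:
Initial components: {0,1,2,4,5} {3}
Removing edge (2,4): not a bridge — component count unchanged at 2.
New components: {0,1,2,4,5} {3}
Are 3 and 4 in the same component? no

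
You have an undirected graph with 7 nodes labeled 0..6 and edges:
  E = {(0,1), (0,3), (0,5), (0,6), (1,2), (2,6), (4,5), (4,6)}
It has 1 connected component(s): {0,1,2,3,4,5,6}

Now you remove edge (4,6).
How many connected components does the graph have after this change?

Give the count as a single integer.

Initial component count: 1
Remove (4,6): not a bridge. Count unchanged: 1.
  After removal, components: {0,1,2,3,4,5,6}
New component count: 1

Answer: 1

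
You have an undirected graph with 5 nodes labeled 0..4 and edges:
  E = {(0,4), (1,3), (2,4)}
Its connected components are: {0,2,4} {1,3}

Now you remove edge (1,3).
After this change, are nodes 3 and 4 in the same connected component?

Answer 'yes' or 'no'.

Answer: no

Derivation:
Initial components: {0,2,4} {1,3}
Removing edge (1,3): it was a bridge — component count 2 -> 3.
New components: {0,2,4} {1} {3}
Are 3 and 4 in the same component? no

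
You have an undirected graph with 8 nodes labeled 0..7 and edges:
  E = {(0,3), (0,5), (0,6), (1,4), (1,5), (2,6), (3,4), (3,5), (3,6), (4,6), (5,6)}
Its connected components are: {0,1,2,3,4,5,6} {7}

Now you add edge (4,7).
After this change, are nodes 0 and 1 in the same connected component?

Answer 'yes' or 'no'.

Initial components: {0,1,2,3,4,5,6} {7}
Adding edge (4,7): merges {0,1,2,3,4,5,6} and {7}.
New components: {0,1,2,3,4,5,6,7}
Are 0 and 1 in the same component? yes

Answer: yes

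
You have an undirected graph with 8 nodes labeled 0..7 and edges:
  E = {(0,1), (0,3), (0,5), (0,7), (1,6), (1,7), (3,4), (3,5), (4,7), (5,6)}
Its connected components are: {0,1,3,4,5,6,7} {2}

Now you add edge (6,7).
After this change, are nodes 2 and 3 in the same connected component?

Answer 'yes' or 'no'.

Initial components: {0,1,3,4,5,6,7} {2}
Adding edge (6,7): both already in same component {0,1,3,4,5,6,7}. No change.
New components: {0,1,3,4,5,6,7} {2}
Are 2 and 3 in the same component? no

Answer: no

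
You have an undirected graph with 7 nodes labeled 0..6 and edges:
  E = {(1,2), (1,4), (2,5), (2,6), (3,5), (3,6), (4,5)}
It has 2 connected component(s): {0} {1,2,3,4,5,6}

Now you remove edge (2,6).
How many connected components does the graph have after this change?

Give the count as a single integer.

Answer: 2

Derivation:
Initial component count: 2
Remove (2,6): not a bridge. Count unchanged: 2.
  After removal, components: {0} {1,2,3,4,5,6}
New component count: 2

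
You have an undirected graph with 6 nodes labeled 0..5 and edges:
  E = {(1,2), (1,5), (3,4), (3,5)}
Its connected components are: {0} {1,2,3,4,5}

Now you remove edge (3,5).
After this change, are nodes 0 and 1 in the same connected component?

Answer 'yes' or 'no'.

Answer: no

Derivation:
Initial components: {0} {1,2,3,4,5}
Removing edge (3,5): it was a bridge — component count 2 -> 3.
New components: {0} {1,2,5} {3,4}
Are 0 and 1 in the same component? no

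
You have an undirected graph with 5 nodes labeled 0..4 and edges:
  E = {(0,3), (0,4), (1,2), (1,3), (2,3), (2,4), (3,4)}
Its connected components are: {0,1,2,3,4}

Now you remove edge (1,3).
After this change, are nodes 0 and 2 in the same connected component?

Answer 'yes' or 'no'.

Initial components: {0,1,2,3,4}
Removing edge (1,3): not a bridge — component count unchanged at 1.
New components: {0,1,2,3,4}
Are 0 and 2 in the same component? yes

Answer: yes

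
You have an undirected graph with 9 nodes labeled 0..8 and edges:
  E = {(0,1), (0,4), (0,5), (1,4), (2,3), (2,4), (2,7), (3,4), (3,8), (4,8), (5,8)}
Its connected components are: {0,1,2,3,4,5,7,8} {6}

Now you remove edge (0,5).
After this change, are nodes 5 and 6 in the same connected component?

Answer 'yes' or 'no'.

Initial components: {0,1,2,3,4,5,7,8} {6}
Removing edge (0,5): not a bridge — component count unchanged at 2.
New components: {0,1,2,3,4,5,7,8} {6}
Are 5 and 6 in the same component? no

Answer: no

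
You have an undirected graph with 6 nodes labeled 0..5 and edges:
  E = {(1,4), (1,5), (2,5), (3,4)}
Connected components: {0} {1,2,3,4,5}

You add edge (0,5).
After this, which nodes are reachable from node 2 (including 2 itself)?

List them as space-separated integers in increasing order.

Answer: 0 1 2 3 4 5

Derivation:
Before: nodes reachable from 2: {1,2,3,4,5}
Adding (0,5): merges 2's component with another. Reachability grows.
After: nodes reachable from 2: {0,1,2,3,4,5}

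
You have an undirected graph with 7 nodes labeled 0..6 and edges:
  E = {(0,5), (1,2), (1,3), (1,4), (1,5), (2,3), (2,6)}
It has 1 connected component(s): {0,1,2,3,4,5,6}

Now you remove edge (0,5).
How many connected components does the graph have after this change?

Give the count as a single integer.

Initial component count: 1
Remove (0,5): it was a bridge. Count increases: 1 -> 2.
  After removal, components: {0} {1,2,3,4,5,6}
New component count: 2

Answer: 2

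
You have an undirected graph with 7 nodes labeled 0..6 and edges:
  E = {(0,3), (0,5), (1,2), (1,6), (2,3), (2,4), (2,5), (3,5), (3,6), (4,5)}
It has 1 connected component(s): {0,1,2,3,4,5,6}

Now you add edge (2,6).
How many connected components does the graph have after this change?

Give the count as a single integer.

Initial component count: 1
Add (2,6): endpoints already in same component. Count unchanged: 1.
New component count: 1

Answer: 1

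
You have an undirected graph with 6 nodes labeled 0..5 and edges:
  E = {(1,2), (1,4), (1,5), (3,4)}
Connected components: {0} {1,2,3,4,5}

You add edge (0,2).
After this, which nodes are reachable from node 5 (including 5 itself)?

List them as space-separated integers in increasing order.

Before: nodes reachable from 5: {1,2,3,4,5}
Adding (0,2): merges 5's component with another. Reachability grows.
After: nodes reachable from 5: {0,1,2,3,4,5}

Answer: 0 1 2 3 4 5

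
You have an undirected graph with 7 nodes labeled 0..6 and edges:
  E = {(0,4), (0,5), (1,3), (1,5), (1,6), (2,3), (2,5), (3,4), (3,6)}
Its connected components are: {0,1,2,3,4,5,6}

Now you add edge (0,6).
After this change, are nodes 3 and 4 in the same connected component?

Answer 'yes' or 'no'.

Initial components: {0,1,2,3,4,5,6}
Adding edge (0,6): both already in same component {0,1,2,3,4,5,6}. No change.
New components: {0,1,2,3,4,5,6}
Are 3 and 4 in the same component? yes

Answer: yes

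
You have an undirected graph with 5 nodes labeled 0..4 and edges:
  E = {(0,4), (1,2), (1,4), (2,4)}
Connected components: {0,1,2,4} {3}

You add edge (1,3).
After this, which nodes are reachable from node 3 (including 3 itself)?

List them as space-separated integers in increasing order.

Answer: 0 1 2 3 4

Derivation:
Before: nodes reachable from 3: {3}
Adding (1,3): merges 3's component with another. Reachability grows.
After: nodes reachable from 3: {0,1,2,3,4}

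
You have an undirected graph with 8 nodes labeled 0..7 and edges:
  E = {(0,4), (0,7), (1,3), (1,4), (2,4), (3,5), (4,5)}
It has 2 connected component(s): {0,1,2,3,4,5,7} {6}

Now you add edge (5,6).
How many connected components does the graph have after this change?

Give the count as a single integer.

Initial component count: 2
Add (5,6): merges two components. Count decreases: 2 -> 1.
New component count: 1

Answer: 1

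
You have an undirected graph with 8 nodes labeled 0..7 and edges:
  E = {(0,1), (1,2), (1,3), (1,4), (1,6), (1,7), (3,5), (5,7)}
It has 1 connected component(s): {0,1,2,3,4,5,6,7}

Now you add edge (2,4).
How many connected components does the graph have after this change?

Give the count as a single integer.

Answer: 1

Derivation:
Initial component count: 1
Add (2,4): endpoints already in same component. Count unchanged: 1.
New component count: 1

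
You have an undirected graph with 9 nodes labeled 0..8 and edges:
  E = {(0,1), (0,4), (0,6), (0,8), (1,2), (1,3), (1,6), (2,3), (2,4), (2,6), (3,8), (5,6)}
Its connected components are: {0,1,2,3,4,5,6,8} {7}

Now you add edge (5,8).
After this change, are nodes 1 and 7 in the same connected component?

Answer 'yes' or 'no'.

Answer: no

Derivation:
Initial components: {0,1,2,3,4,5,6,8} {7}
Adding edge (5,8): both already in same component {0,1,2,3,4,5,6,8}. No change.
New components: {0,1,2,3,4,5,6,8} {7}
Are 1 and 7 in the same component? no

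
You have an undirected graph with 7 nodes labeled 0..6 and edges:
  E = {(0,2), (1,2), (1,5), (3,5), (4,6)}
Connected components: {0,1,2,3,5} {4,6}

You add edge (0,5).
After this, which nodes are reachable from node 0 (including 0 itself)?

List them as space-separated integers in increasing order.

Answer: 0 1 2 3 5

Derivation:
Before: nodes reachable from 0: {0,1,2,3,5}
Adding (0,5): both endpoints already in same component. Reachability from 0 unchanged.
After: nodes reachable from 0: {0,1,2,3,5}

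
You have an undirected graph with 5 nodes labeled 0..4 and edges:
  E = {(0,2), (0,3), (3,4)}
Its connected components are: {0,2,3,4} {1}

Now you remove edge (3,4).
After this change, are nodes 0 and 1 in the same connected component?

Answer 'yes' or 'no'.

Answer: no

Derivation:
Initial components: {0,2,3,4} {1}
Removing edge (3,4): it was a bridge — component count 2 -> 3.
New components: {0,2,3} {1} {4}
Are 0 and 1 in the same component? no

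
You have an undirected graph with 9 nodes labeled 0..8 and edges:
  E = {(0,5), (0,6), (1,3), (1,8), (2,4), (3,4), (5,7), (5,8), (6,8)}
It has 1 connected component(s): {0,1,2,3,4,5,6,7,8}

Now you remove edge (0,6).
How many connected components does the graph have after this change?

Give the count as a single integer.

Answer: 1

Derivation:
Initial component count: 1
Remove (0,6): not a bridge. Count unchanged: 1.
  After removal, components: {0,1,2,3,4,5,6,7,8}
New component count: 1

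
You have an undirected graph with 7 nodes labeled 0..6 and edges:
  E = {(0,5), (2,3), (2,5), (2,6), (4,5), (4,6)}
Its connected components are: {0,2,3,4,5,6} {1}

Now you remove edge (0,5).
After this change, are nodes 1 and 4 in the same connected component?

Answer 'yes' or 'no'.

Initial components: {0,2,3,4,5,6} {1}
Removing edge (0,5): it was a bridge — component count 2 -> 3.
New components: {0} {1} {2,3,4,5,6}
Are 1 and 4 in the same component? no

Answer: no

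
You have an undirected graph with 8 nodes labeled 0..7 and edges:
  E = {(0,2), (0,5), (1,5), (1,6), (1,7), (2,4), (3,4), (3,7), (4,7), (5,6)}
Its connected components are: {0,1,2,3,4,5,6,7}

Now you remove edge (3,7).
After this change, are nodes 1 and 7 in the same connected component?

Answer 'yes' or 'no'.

Initial components: {0,1,2,3,4,5,6,7}
Removing edge (3,7): not a bridge — component count unchanged at 1.
New components: {0,1,2,3,4,5,6,7}
Are 1 and 7 in the same component? yes

Answer: yes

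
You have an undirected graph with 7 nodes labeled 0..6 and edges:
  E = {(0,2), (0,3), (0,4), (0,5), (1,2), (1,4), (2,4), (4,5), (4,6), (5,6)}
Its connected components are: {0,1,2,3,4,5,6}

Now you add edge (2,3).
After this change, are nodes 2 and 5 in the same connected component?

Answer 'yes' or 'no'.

Answer: yes

Derivation:
Initial components: {0,1,2,3,4,5,6}
Adding edge (2,3): both already in same component {0,1,2,3,4,5,6}. No change.
New components: {0,1,2,3,4,5,6}
Are 2 and 5 in the same component? yes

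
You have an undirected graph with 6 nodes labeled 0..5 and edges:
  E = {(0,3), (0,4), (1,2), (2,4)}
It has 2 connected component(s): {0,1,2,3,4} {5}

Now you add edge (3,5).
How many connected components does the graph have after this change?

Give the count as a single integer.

Answer: 1

Derivation:
Initial component count: 2
Add (3,5): merges two components. Count decreases: 2 -> 1.
New component count: 1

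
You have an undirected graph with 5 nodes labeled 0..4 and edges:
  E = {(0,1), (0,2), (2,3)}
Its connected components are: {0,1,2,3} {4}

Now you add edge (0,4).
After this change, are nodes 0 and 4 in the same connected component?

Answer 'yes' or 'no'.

Initial components: {0,1,2,3} {4}
Adding edge (0,4): merges {0,1,2,3} and {4}.
New components: {0,1,2,3,4}
Are 0 and 4 in the same component? yes

Answer: yes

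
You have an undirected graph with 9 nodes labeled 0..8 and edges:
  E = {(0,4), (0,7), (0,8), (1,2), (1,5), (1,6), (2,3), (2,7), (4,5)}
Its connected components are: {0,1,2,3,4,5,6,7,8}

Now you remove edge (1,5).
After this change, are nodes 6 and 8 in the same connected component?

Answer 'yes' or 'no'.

Initial components: {0,1,2,3,4,5,6,7,8}
Removing edge (1,5): not a bridge — component count unchanged at 1.
New components: {0,1,2,3,4,5,6,7,8}
Are 6 and 8 in the same component? yes

Answer: yes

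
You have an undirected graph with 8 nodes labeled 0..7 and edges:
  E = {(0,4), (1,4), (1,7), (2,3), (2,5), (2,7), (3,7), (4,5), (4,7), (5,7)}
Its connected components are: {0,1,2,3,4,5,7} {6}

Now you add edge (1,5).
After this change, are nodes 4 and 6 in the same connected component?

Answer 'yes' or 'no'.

Initial components: {0,1,2,3,4,5,7} {6}
Adding edge (1,5): both already in same component {0,1,2,3,4,5,7}. No change.
New components: {0,1,2,3,4,5,7} {6}
Are 4 and 6 in the same component? no

Answer: no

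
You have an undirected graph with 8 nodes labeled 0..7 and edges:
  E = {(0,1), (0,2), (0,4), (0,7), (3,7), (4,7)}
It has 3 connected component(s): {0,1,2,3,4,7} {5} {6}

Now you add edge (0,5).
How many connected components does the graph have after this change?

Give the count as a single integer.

Answer: 2

Derivation:
Initial component count: 3
Add (0,5): merges two components. Count decreases: 3 -> 2.
New component count: 2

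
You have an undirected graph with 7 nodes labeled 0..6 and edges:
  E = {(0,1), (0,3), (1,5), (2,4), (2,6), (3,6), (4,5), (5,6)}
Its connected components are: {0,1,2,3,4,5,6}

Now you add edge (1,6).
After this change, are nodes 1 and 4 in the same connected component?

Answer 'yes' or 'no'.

Answer: yes

Derivation:
Initial components: {0,1,2,3,4,5,6}
Adding edge (1,6): both already in same component {0,1,2,3,4,5,6}. No change.
New components: {0,1,2,3,4,5,6}
Are 1 and 4 in the same component? yes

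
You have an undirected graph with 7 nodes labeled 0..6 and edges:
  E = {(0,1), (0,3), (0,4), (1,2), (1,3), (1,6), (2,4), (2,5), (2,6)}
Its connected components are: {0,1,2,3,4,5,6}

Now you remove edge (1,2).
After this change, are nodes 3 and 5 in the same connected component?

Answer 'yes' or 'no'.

Answer: yes

Derivation:
Initial components: {0,1,2,3,4,5,6}
Removing edge (1,2): not a bridge — component count unchanged at 1.
New components: {0,1,2,3,4,5,6}
Are 3 and 5 in the same component? yes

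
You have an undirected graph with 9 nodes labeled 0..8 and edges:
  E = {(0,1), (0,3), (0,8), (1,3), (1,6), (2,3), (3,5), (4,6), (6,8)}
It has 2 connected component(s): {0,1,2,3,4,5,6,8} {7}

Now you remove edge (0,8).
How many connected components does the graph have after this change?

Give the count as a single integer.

Answer: 2

Derivation:
Initial component count: 2
Remove (0,8): not a bridge. Count unchanged: 2.
  After removal, components: {0,1,2,3,4,5,6,8} {7}
New component count: 2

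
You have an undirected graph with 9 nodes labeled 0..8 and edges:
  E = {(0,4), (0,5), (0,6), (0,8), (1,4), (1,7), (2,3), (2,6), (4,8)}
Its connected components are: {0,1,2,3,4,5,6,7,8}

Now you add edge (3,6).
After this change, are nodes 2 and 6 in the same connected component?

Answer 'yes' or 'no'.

Answer: yes

Derivation:
Initial components: {0,1,2,3,4,5,6,7,8}
Adding edge (3,6): both already in same component {0,1,2,3,4,5,6,7,8}. No change.
New components: {0,1,2,3,4,5,6,7,8}
Are 2 and 6 in the same component? yes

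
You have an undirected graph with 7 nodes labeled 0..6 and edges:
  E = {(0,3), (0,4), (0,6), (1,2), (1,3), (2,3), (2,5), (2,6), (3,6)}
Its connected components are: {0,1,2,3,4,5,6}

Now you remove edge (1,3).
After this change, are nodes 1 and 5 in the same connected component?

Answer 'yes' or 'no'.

Answer: yes

Derivation:
Initial components: {0,1,2,3,4,5,6}
Removing edge (1,3): not a bridge — component count unchanged at 1.
New components: {0,1,2,3,4,5,6}
Are 1 and 5 in the same component? yes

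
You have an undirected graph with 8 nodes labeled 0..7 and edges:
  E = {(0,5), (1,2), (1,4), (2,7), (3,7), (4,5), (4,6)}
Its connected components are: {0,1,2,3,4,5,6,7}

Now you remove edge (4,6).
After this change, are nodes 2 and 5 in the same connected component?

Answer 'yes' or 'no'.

Answer: yes

Derivation:
Initial components: {0,1,2,3,4,5,6,7}
Removing edge (4,6): it was a bridge — component count 1 -> 2.
New components: {0,1,2,3,4,5,7} {6}
Are 2 and 5 in the same component? yes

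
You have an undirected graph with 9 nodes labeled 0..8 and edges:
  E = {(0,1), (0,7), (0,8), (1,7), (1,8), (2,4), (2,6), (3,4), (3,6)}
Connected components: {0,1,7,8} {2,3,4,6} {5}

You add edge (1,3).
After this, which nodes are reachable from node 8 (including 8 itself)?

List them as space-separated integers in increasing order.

Answer: 0 1 2 3 4 6 7 8

Derivation:
Before: nodes reachable from 8: {0,1,7,8}
Adding (1,3): merges 8's component with another. Reachability grows.
After: nodes reachable from 8: {0,1,2,3,4,6,7,8}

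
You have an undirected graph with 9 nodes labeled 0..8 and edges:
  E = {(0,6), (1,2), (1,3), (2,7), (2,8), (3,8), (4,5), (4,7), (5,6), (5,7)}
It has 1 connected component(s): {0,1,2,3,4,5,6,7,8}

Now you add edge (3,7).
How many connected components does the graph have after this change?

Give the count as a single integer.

Initial component count: 1
Add (3,7): endpoints already in same component. Count unchanged: 1.
New component count: 1

Answer: 1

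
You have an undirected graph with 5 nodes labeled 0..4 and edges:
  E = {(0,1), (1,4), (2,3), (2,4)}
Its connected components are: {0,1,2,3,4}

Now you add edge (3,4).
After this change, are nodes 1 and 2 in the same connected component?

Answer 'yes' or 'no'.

Answer: yes

Derivation:
Initial components: {0,1,2,3,4}
Adding edge (3,4): both already in same component {0,1,2,3,4}. No change.
New components: {0,1,2,3,4}
Are 1 and 2 in the same component? yes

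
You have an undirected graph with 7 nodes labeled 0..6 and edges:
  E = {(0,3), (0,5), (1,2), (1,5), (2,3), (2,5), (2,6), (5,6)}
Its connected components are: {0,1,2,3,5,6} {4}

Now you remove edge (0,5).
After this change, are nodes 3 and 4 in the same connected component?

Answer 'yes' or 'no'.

Initial components: {0,1,2,3,5,6} {4}
Removing edge (0,5): not a bridge — component count unchanged at 2.
New components: {0,1,2,3,5,6} {4}
Are 3 and 4 in the same component? no

Answer: no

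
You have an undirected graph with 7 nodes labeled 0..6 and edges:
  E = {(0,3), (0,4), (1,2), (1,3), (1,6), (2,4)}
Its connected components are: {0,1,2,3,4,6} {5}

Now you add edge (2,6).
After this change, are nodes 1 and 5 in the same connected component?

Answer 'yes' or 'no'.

Initial components: {0,1,2,3,4,6} {5}
Adding edge (2,6): both already in same component {0,1,2,3,4,6}. No change.
New components: {0,1,2,3,4,6} {5}
Are 1 and 5 in the same component? no

Answer: no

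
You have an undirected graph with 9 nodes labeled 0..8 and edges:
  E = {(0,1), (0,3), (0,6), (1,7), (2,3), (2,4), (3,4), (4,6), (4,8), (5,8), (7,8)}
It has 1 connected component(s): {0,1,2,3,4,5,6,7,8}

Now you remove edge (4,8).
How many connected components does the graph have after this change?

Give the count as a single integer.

Initial component count: 1
Remove (4,8): not a bridge. Count unchanged: 1.
  After removal, components: {0,1,2,3,4,5,6,7,8}
New component count: 1

Answer: 1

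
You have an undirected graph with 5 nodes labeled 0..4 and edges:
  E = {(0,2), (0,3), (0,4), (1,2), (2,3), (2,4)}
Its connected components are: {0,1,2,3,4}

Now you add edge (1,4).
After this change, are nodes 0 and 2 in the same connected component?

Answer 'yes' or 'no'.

Answer: yes

Derivation:
Initial components: {0,1,2,3,4}
Adding edge (1,4): both already in same component {0,1,2,3,4}. No change.
New components: {0,1,2,3,4}
Are 0 and 2 in the same component? yes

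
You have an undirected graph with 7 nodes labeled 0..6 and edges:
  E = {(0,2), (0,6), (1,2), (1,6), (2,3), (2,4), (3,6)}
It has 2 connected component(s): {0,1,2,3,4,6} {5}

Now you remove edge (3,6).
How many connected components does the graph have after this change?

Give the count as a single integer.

Answer: 2

Derivation:
Initial component count: 2
Remove (3,6): not a bridge. Count unchanged: 2.
  After removal, components: {0,1,2,3,4,6} {5}
New component count: 2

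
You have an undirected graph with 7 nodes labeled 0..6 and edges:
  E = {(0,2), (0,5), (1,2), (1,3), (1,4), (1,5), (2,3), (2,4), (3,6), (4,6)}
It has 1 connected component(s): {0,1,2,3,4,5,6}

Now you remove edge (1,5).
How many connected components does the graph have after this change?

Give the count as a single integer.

Initial component count: 1
Remove (1,5): not a bridge. Count unchanged: 1.
  After removal, components: {0,1,2,3,4,5,6}
New component count: 1

Answer: 1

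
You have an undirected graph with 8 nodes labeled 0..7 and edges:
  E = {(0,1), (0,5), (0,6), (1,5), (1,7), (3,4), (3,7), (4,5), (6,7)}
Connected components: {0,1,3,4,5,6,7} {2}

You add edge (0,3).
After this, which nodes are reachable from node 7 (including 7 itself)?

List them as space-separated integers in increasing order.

Before: nodes reachable from 7: {0,1,3,4,5,6,7}
Adding (0,3): both endpoints already in same component. Reachability from 7 unchanged.
After: nodes reachable from 7: {0,1,3,4,5,6,7}

Answer: 0 1 3 4 5 6 7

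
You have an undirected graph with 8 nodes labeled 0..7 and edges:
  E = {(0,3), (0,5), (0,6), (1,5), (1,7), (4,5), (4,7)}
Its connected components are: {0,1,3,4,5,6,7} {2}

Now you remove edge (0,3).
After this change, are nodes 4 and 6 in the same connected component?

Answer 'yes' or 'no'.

Initial components: {0,1,3,4,5,6,7} {2}
Removing edge (0,3): it was a bridge — component count 2 -> 3.
New components: {0,1,4,5,6,7} {2} {3}
Are 4 and 6 in the same component? yes

Answer: yes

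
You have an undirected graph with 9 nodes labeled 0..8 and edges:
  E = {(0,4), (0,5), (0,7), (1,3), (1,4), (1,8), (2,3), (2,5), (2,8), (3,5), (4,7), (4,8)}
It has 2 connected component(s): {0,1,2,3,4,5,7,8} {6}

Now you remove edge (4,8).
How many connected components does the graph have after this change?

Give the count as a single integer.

Initial component count: 2
Remove (4,8): not a bridge. Count unchanged: 2.
  After removal, components: {0,1,2,3,4,5,7,8} {6}
New component count: 2

Answer: 2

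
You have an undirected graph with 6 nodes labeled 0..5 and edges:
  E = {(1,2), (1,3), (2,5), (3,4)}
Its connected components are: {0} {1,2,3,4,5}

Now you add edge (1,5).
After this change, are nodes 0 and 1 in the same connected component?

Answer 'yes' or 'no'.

Answer: no

Derivation:
Initial components: {0} {1,2,3,4,5}
Adding edge (1,5): both already in same component {1,2,3,4,5}. No change.
New components: {0} {1,2,3,4,5}
Are 0 and 1 in the same component? no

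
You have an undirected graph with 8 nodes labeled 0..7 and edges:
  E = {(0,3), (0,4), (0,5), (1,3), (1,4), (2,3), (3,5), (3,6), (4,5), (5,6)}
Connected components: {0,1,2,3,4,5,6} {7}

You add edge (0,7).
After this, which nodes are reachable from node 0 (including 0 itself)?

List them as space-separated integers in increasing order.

Answer: 0 1 2 3 4 5 6 7

Derivation:
Before: nodes reachable from 0: {0,1,2,3,4,5,6}
Adding (0,7): merges 0's component with another. Reachability grows.
After: nodes reachable from 0: {0,1,2,3,4,5,6,7}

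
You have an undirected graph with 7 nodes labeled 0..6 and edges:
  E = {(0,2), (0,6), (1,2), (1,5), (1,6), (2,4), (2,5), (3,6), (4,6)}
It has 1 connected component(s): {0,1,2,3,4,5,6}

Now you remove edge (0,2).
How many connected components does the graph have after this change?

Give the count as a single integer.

Answer: 1

Derivation:
Initial component count: 1
Remove (0,2): not a bridge. Count unchanged: 1.
  After removal, components: {0,1,2,3,4,5,6}
New component count: 1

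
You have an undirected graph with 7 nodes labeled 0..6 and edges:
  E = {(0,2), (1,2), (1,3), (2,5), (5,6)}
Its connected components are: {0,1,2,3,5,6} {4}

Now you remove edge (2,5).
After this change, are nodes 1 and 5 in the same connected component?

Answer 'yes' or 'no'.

Answer: no

Derivation:
Initial components: {0,1,2,3,5,6} {4}
Removing edge (2,5): it was a bridge — component count 2 -> 3.
New components: {0,1,2,3} {4} {5,6}
Are 1 and 5 in the same component? no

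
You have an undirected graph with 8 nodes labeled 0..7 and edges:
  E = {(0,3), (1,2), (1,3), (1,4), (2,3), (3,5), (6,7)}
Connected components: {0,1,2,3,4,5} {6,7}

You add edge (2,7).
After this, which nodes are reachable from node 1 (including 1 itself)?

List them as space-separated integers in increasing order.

Before: nodes reachable from 1: {0,1,2,3,4,5}
Adding (2,7): merges 1's component with another. Reachability grows.
After: nodes reachable from 1: {0,1,2,3,4,5,6,7}

Answer: 0 1 2 3 4 5 6 7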